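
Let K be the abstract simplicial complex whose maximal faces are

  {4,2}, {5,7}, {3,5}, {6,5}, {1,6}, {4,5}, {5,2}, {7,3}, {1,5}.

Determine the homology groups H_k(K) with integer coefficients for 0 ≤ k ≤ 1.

Take the total order 1 < 2 < 3 < 4 < 5 < 6 < 7 on the vertex set. Then K (dimension 1) consists of the simplices:

  0-simplices (7): [1], [2], [3], [4], [5], [6], [7]
  1-simplices (9): [1,5], [1,6], [2,4], [2,5], [3,5], [3,7], [4,5], [5,6], [5,7]

so the chain groups are C_0 ≅ Z^7, C_1 ≅ Z^9.

The boundary map ∂_1: C_1 → C_0 is given by ∂[p,q] = [q] − [p].
As a 7×9 matrix over Z this has rank 6, with invariant factors (1,1,1,1,1,1).

Now H_k = ker ∂_k / im ∂_{k+1}, so:

  H_0: rank C_0 − rank ∂_1 = 7 − 6 = 1, and the invariant factors of ∂_1 are all 1, so H_0 = Z.
  H_1: rank ker ∂_1 − rank ∂_2 = (9 − 6) − 0 = 3, and there is no ∂_2, so H_1 = Z^3.

H_0 = Z,  H_1 = Z^3.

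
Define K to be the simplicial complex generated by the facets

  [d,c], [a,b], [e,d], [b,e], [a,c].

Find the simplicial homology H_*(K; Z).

H_0 ≅ Z,  H_1 ≅ Z.

Take the total order a < b < c < d < e on the vertex set. Then K (dimension 1) consists of the simplices:

  0-simplices (5): a, b, c, d, e
  1-simplices (5): ab, ac, be, cd, de

Hence C_0 ≅ Z^5, C_1 ≅ Z^5.

Boundary ∂_1: C_1 → C_0 is given by ∂[p,q] = [q] − [p].
This gives a 5×5 integer matrix of rank 4; reducing to Smith normal form yields diagonal entries (1,1,1,1).

Reading off H_k = ker ∂_k / im ∂_{k+1}:

  H_0: rank C_0 − rank ∂_1 = 5 − 4 = 1, and the invariant factors of ∂_1 are all 1, so H_0 = Z.
  H_1: rank ker ∂_1 − rank ∂_2 = (5 − 4) − 0 = 1, and there is no ∂_2, so H_1 = Z.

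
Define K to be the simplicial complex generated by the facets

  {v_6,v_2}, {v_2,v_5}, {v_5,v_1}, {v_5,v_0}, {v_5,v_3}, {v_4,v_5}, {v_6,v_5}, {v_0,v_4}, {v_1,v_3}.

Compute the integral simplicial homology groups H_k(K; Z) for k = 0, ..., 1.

H_0 = Z,  H_1 = Z^3.

Take the total order v_0 < v_1 < v_2 < v_3 < v_4 < v_5 < v_6 on the vertex set. Then K (dimension 1) consists of the simplices:

  0-simplices (7): [v_0], [v_1], [v_2], [v_3], [v_4], [v_5], [v_6]
  1-simplices (9): [v_0,v_4], [v_0,v_5], [v_1,v_3], [v_1,v_5], [v_2,v_5], [v_2,v_6], [v_3,v_5], [v_4,v_5], [v_5,v_6]

so the chain groups are C_0 ≅ Z^7, C_1 ≅ Z^9.

∂_1: C_1 → C_0 is given by ∂[p,q] = [q] − [p].
The 7×9 boundary matrix has rank 6 and Smith normal form diag(1,1,1,1,1,1).

From H_k ≅ ker(∂_k) / im(∂_{k+1}) we obtain:

  H_0: rank C_0 − rank ∂_1 = 7 − 6 = 1, and the invariant factors of ∂_1 are all 1, so H_0 ≅ Z.
  H_1: rank ker ∂_1 − rank ∂_2 = (9 − 6) − 0 = 3, and there is no ∂_2, so H_1 ≅ Z^3.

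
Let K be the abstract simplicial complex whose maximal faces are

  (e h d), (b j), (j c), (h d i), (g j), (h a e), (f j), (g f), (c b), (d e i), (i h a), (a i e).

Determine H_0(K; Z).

H_0 ≅ Z^2.

We work with the vertex ordering a < b < c < d < e < f < g < h < i < j. The simplices of K, each written with vertices in increasing order, are:

  0-simplices (10): a, b, c, d, e, f, g, h, i, j
  1-simplices (15): ae, ah, ai, bc, bj, cj, de, dh, di, eh, ei, fg, fj, gj, hi
  2-simplices (6): aeh, aei, ahi, deh, dei, dhi

Hence C_0 ≅ Z^10, C_1 ≅ Z^15, C_2 ≅ Z^6.

Boundary ∂_1: C_1 → C_0 sends each edge [p,q] (with p < q) to q − p. For instance
  ∂de = e − d.
As a 10×15 matrix over Z this has rank 8, with invariant factors (1,1,1,1,1,1,1,1).

Boundary ∂_2: C_2 → C_1 acts by ∂[p,q,r] = [q,r] − [p,r] + [p,q]. For instance
  ∂deh = eh − dh + de,
  ∂ahi = hi − ai + ah.
The 15×6 boundary matrix has rank 5 and Smith normal form diag(1,1,1,1,1).

Reading off H_k = ker ∂_k / im ∂_{k+1}:

  H_0: rank C_0 − rank ∂_1 = 10 − 8 = 2, and the invariant factors of ∂_1 are all 1, so H_0 ≅ Z^2.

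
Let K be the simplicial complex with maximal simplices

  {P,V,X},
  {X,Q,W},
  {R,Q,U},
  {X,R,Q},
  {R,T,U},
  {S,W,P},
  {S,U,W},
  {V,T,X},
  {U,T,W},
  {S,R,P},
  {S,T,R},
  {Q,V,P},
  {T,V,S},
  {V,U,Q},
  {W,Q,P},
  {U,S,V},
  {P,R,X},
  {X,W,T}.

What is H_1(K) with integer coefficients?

H_1 = Z ⊕ Z/2Z.

Take the total order P < Q < R < S < T < U < V < W < X on the vertex set. Then K (dimension 2) consists of the simplices:

  0-simplices (9): P, Q, R, S, T, U, V, W, X
  1-simplices (27): PQ, PR, PS, PV, PW, PX, QR, QU, QV, QW, QX, RS, RT, RU, RX, ST, SU, SV, SW, TU, TV, TW, TX, UV, UW, VX, WX
  2-simplices (18): PQV, PQW, PRS, PRX, PSW, PVX, QRU, QRX, QUV, QWX, RST, RTU, STV, SUV, SUW, TUW, TVX, TWX

so the chain groups are C_0 ≅ Z^9, C_1 ≅ Z^27, C_2 ≅ Z^18.

The boundary map ∂_1: C_1 → C_0 maps an edge to its endpoints' difference, ∂[p,q] = q − p. For instance
  ∂UV = V − U.
This gives a 9×27 integer matrix of rank 8; reducing to Smith normal form yields diagonal entries (1,1,1,1,1,1,1,1).

Boundary ∂_2: C_2 → C_1 acts by ∂[p,q,r] = [q,r] − [p,r] + [p,q]. For instance
  ∂RTU = TU − RU + RT,
  ∂SUW = UW − SW + SU.
The resulting 27×18 matrix has rank 18, and its Smith normal form has invariant factors (1,1,1,1,1,1,1,1,1,1,1,1,1,1,1,1,1,2).

Computing H_k = (kernel of ∂_k) / (image of ∂_{k+1}):

  H_1: rank ker ∂_1 − rank ∂_2 = (27 − 8) − 18 = 1, and ∂_2 has invariant factor 2 > 1, so H_1 ≅ Z ⊕ Z/2Z.

(K is a triangulation of the Klein bottle.)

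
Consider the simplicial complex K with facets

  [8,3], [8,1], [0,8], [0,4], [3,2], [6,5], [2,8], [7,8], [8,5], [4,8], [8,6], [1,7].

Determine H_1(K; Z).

Fix the vertex order 0 < 1 < 2 < 3 < 4 < 5 < 6 < 7 < 8 and write every simplex with vertices in increasing order. Then dim K = 1 and the simplices of K are:

  0-simplices (9): [0], [1], [2], [3], [4], [5], [6], [7], [8]
  1-simplices (12): [0,4], [0,8], [1,7], [1,8], [2,3], [2,8], [3,8], [4,8], [5,6], [5,8], [6,8], [7,8]

Hence C_0 ≅ Z^9, C_1 ≅ Z^12.

∂_1: C_1 → C_0 is given by ∂[p,q] = [q] − [p]. For instance
  ∂[5,8] = [8] − [5].
The resulting 9×12 matrix has rank 8, and its Smith normal form has invariant factors (1,1,1,1,1,1,1,1).

Reading off H_k = ker ∂_k / im ∂_{k+1}:

  H_1: rank ker ∂_1 − rank ∂_2 = (12 − 8) − 0 = 4, and there is no ∂_2, so H_1 = Z^4.

H_1 = Z^4.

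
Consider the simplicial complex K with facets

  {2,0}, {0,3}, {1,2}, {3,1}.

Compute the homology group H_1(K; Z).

H_1 = Z.

Fix the vertex order 0 < 1 < 2 < 3 and write every simplex with vertices in increasing order. Then dim K = 1 and the simplices of K are:

  0-simplices (4): [0], [1], [2], [3]
  1-simplices (4): [0,2], [0,3], [1,2], [1,3]

giving chain groups C_0 ≅ Z^4, C_1 ≅ Z^4.

Boundary ∂_1: C_1 → C_0 is given by ∂[p,q] = [q] − [p]. For instance
  ∂[1,3] = [3] − [1].
As a 4×4 matrix over Z this has rank 3, with invariant factors (1,1,1).

Computing H_k = (kernel of ∂_k) / (image of ∂_{k+1}):

  H_1: rank ker ∂_1 − rank ∂_2 = (4 − 3) − 0 = 1, and there is no ∂_2, so H_1 ≅ Z.

(K is a triangulation of the circle S^1.)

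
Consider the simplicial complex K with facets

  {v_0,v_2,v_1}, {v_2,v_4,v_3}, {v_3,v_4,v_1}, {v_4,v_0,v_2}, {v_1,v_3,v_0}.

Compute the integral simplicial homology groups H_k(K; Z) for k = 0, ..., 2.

Take the total order v_0 < v_1 < v_2 < v_3 < v_4 on the vertex set. Then K (dimension 2) consists of the simplices:

  0-simplices (5): [v_0], [v_1], [v_2], [v_3], [v_4]
  1-simplices (10): [v_0,v_1], [v_0,v_2], [v_0,v_3], [v_0,v_4], [v_1,v_2], [v_1,v_3], [v_1,v_4], [v_2,v_3], [v_2,v_4], [v_3,v_4]
  2-simplices (5): [v_0,v_1,v_2], [v_0,v_1,v_3], [v_0,v_2,v_4], [v_1,v_3,v_4], [v_2,v_3,v_4]

Hence C_0 ≅ Z^5, C_1 ≅ Z^10, C_2 ≅ Z^5.

Boundary ∂_1: C_1 → C_0 is given by ∂[p,q] = [q] − [p]. For instance
  ∂[v_1,v_3] = [v_3] − [v_1].
This gives a 5×10 integer matrix of rank 4; reducing to Smith normal form yields diagonal entries (1,1,1,1).

Boundary ∂_2: C_2 → C_1 acts by ∂[p,q,r] = [q,r] − [p,r] + [p,q]. For instance
  ∂[v_0,v_1,v_2] = [v_1,v_2] − [v_0,v_2] + [v_0,v_1],
  ∂[v_2,v_3,v_4] = [v_3,v_4] − [v_2,v_4] + [v_2,v_3].
The 10×5 boundary matrix has rank 5 and Smith normal form diag(1,1,1,1,1).

Reading off H_k = ker ∂_k / im ∂_{k+1}:

  H_0: rank C_0 − rank ∂_1 = 5 − 4 = 1, and the invariant factors of ∂_1 are all 1, so H_0 = Z.
  H_1: rank ker ∂_1 − rank ∂_2 = (10 − 4) − 5 = 1, and the invariant factors of ∂_2 are all 1, so H_1 = Z.
  H_2: rank ker ∂_2 − rank ∂_3 = (5 − 5) − 0 = 0, and there is no ∂_3, so H_2 = 0.

H_0 = Z,  H_1 = Z,  H_2 = 0.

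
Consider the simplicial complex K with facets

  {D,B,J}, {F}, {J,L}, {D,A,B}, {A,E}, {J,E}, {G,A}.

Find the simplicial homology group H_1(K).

H_1 ≅ Z.

Take the total order A < B < D < E < F < G < J < L on the vertex set. Then K (dimension 2) consists of the simplices:

  0-simplices (8): A, B, D, E, F, G, J, L
  1-simplices (9): AB, AD, AE, AG, BD, BJ, DJ, EJ, JL
  2-simplices (2): ABD, BDJ

so the chain groups are C_0 ≅ Z^8, C_1 ≅ Z^9, C_2 ≅ Z^2.

The boundary map ∂_1: C_1 → C_0 sends each edge [p,q] (with p < q) to q − p. For instance
  ∂AE = E − A.
This gives a 8×9 integer matrix of rank 6; reducing to Smith normal form yields diagonal entries (1,1,1,1,1,1).

The boundary map ∂_2: C_2 → C_1 sends each 2-simplex [p,q,r] to [q,r] − [p,r] + [p,q]. For instance
  ∂ABD = BD − AD + AB,
  ∂BDJ = DJ − BJ + BD.
The resulting 9×2 matrix has rank 2, and its Smith normal form has invariant factors (1,1).

Reading off H_k = ker ∂_k / im ∂_{k+1}:

  H_1: rank ker ∂_1 − rank ∂_2 = (9 − 6) − 2 = 1, and the invariant factors of ∂_2 are all 1, so H_1 ≅ Z.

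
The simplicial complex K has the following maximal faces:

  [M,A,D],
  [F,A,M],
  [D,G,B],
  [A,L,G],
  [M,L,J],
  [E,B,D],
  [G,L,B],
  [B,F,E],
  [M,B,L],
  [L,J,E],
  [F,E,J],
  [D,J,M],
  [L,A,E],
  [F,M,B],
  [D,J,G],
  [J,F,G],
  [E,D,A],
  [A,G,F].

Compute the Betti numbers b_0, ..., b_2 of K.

Fix the vertex order A < B < D < E < F < G < J < L < M and write every simplex with vertices in increasing order. Then dim K = 2 and the simplices of K are:

  0-simplices (9): A, B, D, E, F, G, J, L, M
  1-simplices (27): AD, AE, AF, AG, AL, AM, BD, BE, BF, BG, BL, BM, DE, DG, DJ, DM, EF, EJ, EL, FG, FJ, FM, GJ, GL, JL, JM, LM
  2-simplices (18): ADE, ADM, AEL, AFG, AFM, AGL, BDE, BDG, BEF, BFM, BGL, BLM, DGJ, DJM, EFJ, EJL, FGJ, JLM

giving chain groups C_0 ≅ Z^9, C_1 ≅ Z^27, C_2 ≅ Z^18.

The boundary map ∂_1: C_1 → C_0 is given by ∂[p,q] = [q] − [p]. For instance
  ∂JL = L − J.
As a 9×27 matrix over Z this has rank 8, with invariant factors (1,1,1,1,1,1,1,1).

∂_2: C_2 → C_1 acts by ∂[p,q,r] = [q,r] − [p,r] + [p,q]. For instance
  ∂BDE = DE − BE + BD,
  ∂DJM = JM − DM + DJ.
The resulting 27×18 matrix has rank 17, and its Smith normal form has invariant factors (1,1,1,1,1,1,1,1,1,1,1,1,1,1,1,1,1).

Reading off H_k = ker ∂_k / im ∂_{k+1}:

  H_0: rank C_0 − rank ∂_1 = 9 − 8 = 1, and the invariant factors of ∂_1 are all 1, so H_0 = Z.
  H_1: rank ker ∂_1 − rank ∂_2 = (27 − 8) − 17 = 2, and the invariant factors of ∂_2 are all 1, so H_1 = Z^2.
  H_2: rank ker ∂_2 − rank ∂_3 = (18 − 17) − 0 = 1, and there is no ∂_3, so H_2 = Z.

Hence the Betti numbers are b_0 = 1, b_1 = 2, b_2 = 1.

b_0 = 1, b_1 = 2, b_2 = 1.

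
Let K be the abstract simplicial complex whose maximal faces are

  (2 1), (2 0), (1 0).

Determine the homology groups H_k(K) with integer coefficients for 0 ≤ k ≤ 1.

We work with the vertex ordering 0 < 1 < 2. The simplices of K, each written with vertices in increasing order, are:

  0-simplices (3): [0], [1], [2]
  1-simplices (3): [0,1], [0,2], [1,2]

so the chain groups are C_0 ≅ Z^3, C_1 ≅ Z^3.

Boundary ∂_1: C_1 → C_0 maps an edge to its endpoints' difference, ∂[p,q] = q − p. For instance
  ∂[0,2] = [2] − [0].
The resulting 3×3 matrix has rank 2, and its Smith normal form has invariant factors (1,1).

From H_k ≅ ker(∂_k) / im(∂_{k+1}) we obtain:

  H_0: rank C_0 − rank ∂_1 = 3 − 2 = 1, and the invariant factors of ∂_1 are all 1, so H_0 = Z.
  H_1: rank ker ∂_1 − rank ∂_2 = (3 − 2) − 0 = 1, and there is no ∂_2, so H_1 = Z.

H_0 ≅ Z,  H_1 ≅ Z.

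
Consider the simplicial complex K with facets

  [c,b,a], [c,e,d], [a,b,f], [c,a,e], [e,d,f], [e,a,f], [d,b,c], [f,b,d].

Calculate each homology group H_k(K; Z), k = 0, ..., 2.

H_0 = Z,  H_1 = 0,  H_2 = Z.

Take the total order a < b < c < d < e < f on the vertex set. Then K (dimension 2) consists of the simplices:

  0-simplices (6): a, b, c, d, e, f
  1-simplices (12): ab, ac, ae, af, bc, bd, bf, cd, ce, de, df, ef
  2-simplices (8): abc, abf, ace, aef, bcd, bdf, cde, def

Hence C_0 ≅ Z^6, C_1 ≅ Z^12, C_2 ≅ Z^8.

The boundary map ∂_1: C_1 → C_0 maps an edge to its endpoints' difference, ∂[p,q] = q − p.
As a 6×12 matrix over Z this has rank 5, with invariant factors (1,1,1,1,1).

Boundary ∂_2: C_2 → C_1 acts by ∂[p,q,r] = [q,r] − [p,r] + [p,q]. For instance
  ∂abf = bf − af + ab,
  ∂abc = bc − ac + ab.
This gives a 12×8 integer matrix of rank 7; reducing to Smith normal form yields diagonal entries (1,1,1,1,1,1,1).

Now H_k = ker ∂_k / im ∂_{k+1}, so:

  H_0: rank C_0 − rank ∂_1 = 6 − 5 = 1, and the invariant factors of ∂_1 are all 1, so H_0 ≅ Z.
  H_1: rank ker ∂_1 − rank ∂_2 = (12 − 5) − 7 = 0, and the invariant factors of ∂_2 are all 1, so H_1 ≅ 0.
  H_2: rank ker ∂_2 − rank ∂_3 = (8 − 7) − 0 = 1, and there is no ∂_3, so H_2 ≅ Z.

(K is a triangulation of the 2-sphere S^2.)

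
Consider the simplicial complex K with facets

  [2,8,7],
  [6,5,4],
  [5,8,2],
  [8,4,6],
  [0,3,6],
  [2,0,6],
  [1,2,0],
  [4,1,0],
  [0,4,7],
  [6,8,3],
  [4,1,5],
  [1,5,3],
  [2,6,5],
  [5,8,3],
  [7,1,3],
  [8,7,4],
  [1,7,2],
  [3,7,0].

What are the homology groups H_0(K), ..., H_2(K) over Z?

H_0 = Z,  H_1 = Z ⊕ Z_2,  H_2 = 0.

We work with the vertex ordering 0 < 1 < 2 < 3 < 4 < 5 < 6 < 7 < 8. The simplices of K, each written with vertices in increasing order, are:

  0-simplices (9): [0], [1], [2], [3], [4], [5], [6], [7], [8]
  1-simplices (27): (27 of them)
  2-simplices (18): [0,1,2], [0,1,4], [0,2,6], [0,3,6], [0,3,7], [0,4,7], [1,2,7], [1,3,5], [1,3,7], [1,4,5], [2,5,6], [2,5,8], [2,7,8], [3,5,8], [3,6,8], [4,5,6], [4,6,8], [4,7,8]

giving chain groups C_0 ≅ Z^9, C_1 ≅ Z^27, C_2 ≅ Z^18.

The boundary map ∂_1: C_1 → C_0 is given by ∂[p,q] = [q] − [p]. For instance
  ∂[4,6] = [6] − [4].
The resulting 9×27 matrix has rank 8, and its Smith normal form has invariant factors (1,1,1,1,1,1,1,1).

The boundary map ∂_2: C_2 → C_1 maps a triangle to the signed sum of its edges. For instance
  ∂[1,4,5] = [4,5] − [1,5] + [1,4],
  ∂[4,6,8] = [6,8] − [4,8] + [4,6].
The 27×18 boundary matrix has rank 18 and Smith normal form diag(1,1,1,1,1,1,1,1,1,1,1,1,1,1,1,1,1,2).

From H_k ≅ ker(∂_k) / im(∂_{k+1}) we obtain:

  H_0: rank C_0 − rank ∂_1 = 9 − 8 = 1, and the invariant factors of ∂_1 are all 1, so H_0 = Z.
  H_1: rank ker ∂_1 − rank ∂_2 = (27 − 8) − 18 = 1, and ∂_2 has invariant factor 2 > 1, so H_1 = Z ⊕ Z_2.
  H_2: rank ker ∂_2 − rank ∂_3 = (18 − 18) − 0 = 0, and there is no ∂_3, so H_2 = 0.

As a check, the Euler characteristic is 9 − 27 + 18 = 0, which agrees with 1 − 1 + 0 = 0.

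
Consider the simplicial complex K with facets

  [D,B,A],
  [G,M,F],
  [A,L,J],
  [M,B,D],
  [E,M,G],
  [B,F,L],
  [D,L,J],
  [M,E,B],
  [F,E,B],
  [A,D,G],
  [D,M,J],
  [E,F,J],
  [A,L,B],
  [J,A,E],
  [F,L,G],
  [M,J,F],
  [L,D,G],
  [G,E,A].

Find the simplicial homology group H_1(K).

Fix the vertex order A < B < D < E < F < G < J < L < M and write every simplex with vertices in increasing order. Then dim K = 2 and the simplices of K are:

  0-simplices (9): A, B, D, E, F, G, J, L, M
  1-simplices (27): AB, AD, AE, AG, AJ, AL, BD, BE, BF, BL, BM, DG, DJ, DL, DM, EF, EG, EJ, EM, FG, FJ, FL, FM, GL, GM, JL, JM
  2-simplices (18): ABD, ABL, ADG, AEG, AEJ, AJL, BDM, BEF, BEM, BFL, DGL, DJL, DJM, EFJ, EGM, FGL, FGM, FJM

Hence C_0 ≅ Z^9, C_1 ≅ Z^27, C_2 ≅ Z^18.

∂_1: C_1 → C_0 is given by ∂[p,q] = [q] − [p].
This gives a 9×27 integer matrix of rank 8; reducing to Smith normal form yields diagonal entries (1,1,1,1,1,1,1,1).

∂_2: C_2 → C_1 acts by ∂[p,q,r] = [q,r] − [p,r] + [p,q]. For instance
  ∂ABD = BD − AD + AB,
  ∂FGL = GL − FL + FG.
This gives a 27×18 integer matrix of rank 18; reducing to Smith normal form yields diagonal entries (1,1,1,1,1,1,1,1,1,1,1,1,1,1,1,1,1,2).

Computing H_k = (kernel of ∂_k) / (image of ∂_{k+1}):

  H_1: rank ker ∂_1 − rank ∂_2 = (27 − 8) − 18 = 1, and ∂_2 has invariant factor 2 > 1, so H_1 = Z × Z/2.

(K is a triangulation of the Klein bottle.)

H_1 = Z × Z/2.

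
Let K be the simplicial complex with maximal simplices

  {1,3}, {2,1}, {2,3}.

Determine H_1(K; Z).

We work with the vertex ordering 1 < 2 < 3. The simplices of K, each written with vertices in increasing order, are:

  0-simplices (3): [1], [2], [3]
  1-simplices (3): [1,2], [1,3], [2,3]

giving chain groups C_0 ≅ Z^3, C_1 ≅ Z^3.

Boundary ∂_1: C_1 → C_0 maps an edge to its endpoints' difference, ∂[p,q] = q − p. For instance
  ∂[2,3] = [3] − [2].
The resulting 3×3 matrix has rank 2, and its Smith normal form has invariant factors (1,1).

Now H_k = ker ∂_k / im ∂_{k+1}, so:

  H_1: rank ker ∂_1 − rank ∂_2 = (3 − 2) − 0 = 1, and there is no ∂_2, so H_1 = Z.

(K is a triangulation of the circle S^1.)

H_1 ≅ Z.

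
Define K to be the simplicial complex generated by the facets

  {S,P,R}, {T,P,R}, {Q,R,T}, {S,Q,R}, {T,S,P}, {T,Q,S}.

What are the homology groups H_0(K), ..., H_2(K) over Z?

H_0 ≅ Z,  H_1 = 0,  H_2 ≅ Z.

Take the total order P < Q < R < S < T on the vertex set. Then K (dimension 2) consists of the simplices:

  0-simplices (5): P, Q, R, S, T
  1-simplices (9): PR, PS, PT, QR, QS, QT, RS, RT, ST
  2-simplices (6): PRS, PRT, PST, QRS, QRT, QST

so the chain groups are C_0 ≅ Z^5, C_1 ≅ Z^9, C_2 ≅ Z^6.

Boundary ∂_1: C_1 → C_0 maps an edge to its endpoints' difference, ∂[p,q] = q − p.
As a 5×9 matrix over Z this has rank 4, with invariant factors (1,1,1,1).

The boundary map ∂_2: C_2 → C_1 maps a triangle to the signed sum of its edges. For instance
  ∂QRS = RS − QS + QR,
  ∂PST = ST − PT + PS.
As a 9×6 matrix over Z this has rank 5, with invariant factors (1,1,1,1,1).

Computing H_k = (kernel of ∂_k) / (image of ∂_{k+1}):

  H_0: rank C_0 − rank ∂_1 = 5 − 4 = 1, and the invariant factors of ∂_1 are all 1, so H_0 ≅ Z.
  H_1: rank ker ∂_1 − rank ∂_2 = (9 − 4) − 5 = 0, and the invariant factors of ∂_2 are all 1, so H_1 ≅ 0.
  H_2: rank ker ∂_2 − rank ∂_3 = (6 − 5) − 0 = 1, and there is no ∂_3, so H_2 ≅ Z.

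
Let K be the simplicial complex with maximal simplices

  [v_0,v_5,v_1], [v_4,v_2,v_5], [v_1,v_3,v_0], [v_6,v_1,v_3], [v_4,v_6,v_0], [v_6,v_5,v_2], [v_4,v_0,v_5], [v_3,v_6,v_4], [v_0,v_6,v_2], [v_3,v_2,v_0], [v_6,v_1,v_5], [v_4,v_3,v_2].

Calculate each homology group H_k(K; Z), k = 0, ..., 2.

We work with the vertex ordering v_0 < v_1 < v_2 < v_3 < v_4 < v_5 < v_6. The simplices of K, each written with vertices in increasing order, are:

  0-simplices (7): [v_0], [v_1], [v_2], [v_3], [v_4], [v_5], [v_6]
  1-simplices (18): (18 of them)
  2-simplices (12): (12 of them)

giving chain groups C_0 ≅ Z^7, C_1 ≅ Z^18, C_2 ≅ Z^12.

∂_1: C_1 → C_0 maps an edge to its endpoints' difference, ∂[p,q] = q − p.
This gives a 7×18 integer matrix of rank 6; reducing to Smith normal form yields diagonal entries (1,1,1,1,1,1).

Boundary ∂_2: C_2 → C_1 sends each 2-simplex [p,q,r] to [q,r] − [p,r] + [p,q]. For instance
  ∂[v_0,v_2,v_3] = [v_2,v_3] − [v_0,v_3] + [v_0,v_2],
  ∂[v_1,v_5,v_6] = [v_5,v_6] − [v_1,v_6] + [v_1,v_5].
The 18×12 boundary matrix has rank 12 and Smith normal form diag(1,1,1,1,1,1,1,1,1,1,1,2).

Now H_k = ker ∂_k / im ∂_{k+1}, so:

  H_0: rank C_0 − rank ∂_1 = 7 − 6 = 1, and the invariant factors of ∂_1 are all 1, so H_0 = Z.
  H_1: rank ker ∂_1 − rank ∂_2 = (18 − 6) − 12 = 0, and ∂_2 has invariant factor 2 > 1, so H_1 = Z/2.
  H_2: rank ker ∂_2 − rank ∂_3 = (12 − 12) − 0 = 0, and there is no ∂_3, so H_2 = 0.

(K is a triangulation of the real projective plane RP^2.)

H_0 ≅ Z,  H_1 ≅ Z/2,  H_2 = 0.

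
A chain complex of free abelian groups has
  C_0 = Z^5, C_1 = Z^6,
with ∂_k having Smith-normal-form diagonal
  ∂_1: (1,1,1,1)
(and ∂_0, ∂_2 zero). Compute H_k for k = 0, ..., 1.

H_0: b_0 = 5 − 0 − 4 = 1; torsion from ∂_1 factors > 1: none. So H_0 ≅ Z.
H_1: b_1 = 6 − 4 − 0 = 2; torsion from ∂_2 factors > 1: none. So H_1 ≅ Z^2.

H_0 ≅ Z,  H_1 ≅ Z^2.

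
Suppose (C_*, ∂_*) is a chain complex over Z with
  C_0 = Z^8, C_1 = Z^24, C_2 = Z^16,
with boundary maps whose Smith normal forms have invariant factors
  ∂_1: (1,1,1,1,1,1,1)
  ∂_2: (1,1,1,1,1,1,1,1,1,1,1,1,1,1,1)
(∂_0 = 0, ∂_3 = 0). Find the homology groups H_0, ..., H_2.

H_0 = Z,  H_1 = Z^2,  H_2 = Z.

H_0: b_0 = 8 − 0 − 7 = 1; torsion from ∂_1 factors > 1: none. So H_0 = Z.
H_1: b_1 = 24 − 7 − 15 = 2; torsion from ∂_2 factors > 1: none. So H_1 = Z^2.
H_2: b_2 = 16 − 15 − 0 = 1; torsion from ∂_3 factors > 1: none. So H_2 = Z.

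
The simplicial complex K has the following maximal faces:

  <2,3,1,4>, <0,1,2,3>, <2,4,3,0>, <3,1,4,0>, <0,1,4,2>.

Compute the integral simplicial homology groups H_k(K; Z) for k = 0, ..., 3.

K has 5 vertices, 10 edges, 10 triangles, 5 3-simplices.
rank ∂_0 = 0, rank ∂_1 = 4 ⇒ b_0 = 5 − 0 − 4 = 1; all invariant factors of ∂_1 are 1 so no torsion. So H_0 ≅ Z.
rank ∂_1 = 4, rank ∂_2 = 6 ⇒ b_1 = 10 − 4 − 6 = 0; all invariant factors of ∂_2 are 1 so no torsion. So H_1 ≅ 0.
rank ∂_2 = 6, rank ∂_3 = 4 ⇒ b_2 = 10 − 6 − 4 = 0; all invariant factors of ∂_3 are 1 so no torsion. So H_2 ≅ 0.
rank ∂_3 = 4, rank ∂_4 = 0 ⇒ b_3 = 5 − 4 − 0 = 1. So H_3 ≅ Z.

H_0 ≅ Z,  H_1 = 0,  H_2 = 0,  H_3 ≅ Z.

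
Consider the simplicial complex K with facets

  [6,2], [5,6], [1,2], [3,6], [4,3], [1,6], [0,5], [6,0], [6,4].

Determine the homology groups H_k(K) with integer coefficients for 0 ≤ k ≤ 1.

We work with the vertex ordering 0 < 1 < 2 < 3 < 4 < 5 < 6. The simplices of K, each written with vertices in increasing order, are:

  0-simplices (7): [0], [1], [2], [3], [4], [5], [6]
  1-simplices (9): [0,5], [0,6], [1,2], [1,6], [2,6], [3,4], [3,6], [4,6], [5,6]

Hence C_0 ≅ Z^7, C_1 ≅ Z^9.

∂_1: C_1 → C_0 is given by ∂[p,q] = [q] − [p].
The resulting 7×9 matrix has rank 6, and its Smith normal form has invariant factors (1,1,1,1,1,1).

Reading off H_k = ker ∂_k / im ∂_{k+1}:

  H_0: rank C_0 − rank ∂_1 = 7 − 6 = 1, and the invariant factors of ∂_1 are all 1, so H_0 ≅ Z.
  H_1: rank ker ∂_1 − rank ∂_2 = (9 − 6) − 0 = 3, and there is no ∂_2, so H_1 ≅ Z^3.

As a check, the Euler characteristic is 7 − 9 = -2, which agrees with 1 − 3 = -2.
(K is a triangulation of a wedge of 3 circles.)

H_0 = Z,  H_1 = Z^3.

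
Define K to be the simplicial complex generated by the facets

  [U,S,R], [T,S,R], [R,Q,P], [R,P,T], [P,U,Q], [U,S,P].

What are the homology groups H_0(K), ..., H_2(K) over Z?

H_0 ≅ Z,  H_1 ≅ Z,  H_2 = 0.

We work with the vertex ordering P < Q < R < S < T < U. The simplices of K, each written with vertices in increasing order, are:

  0-simplices (6): P, Q, R, S, T, U
  1-simplices (12): PQ, PR, PS, PT, PU, QR, QU, RS, RT, RU, ST, SU
  2-simplices (6): PQR, PQU, PRT, PSU, RST, RSU

giving chain groups C_0 ≅ Z^6, C_1 ≅ Z^12, C_2 ≅ Z^6.

∂_1: C_1 → C_0 maps an edge to its endpoints' difference, ∂[p,q] = q − p. For instance
  ∂PU = U − P.
This gives a 6×12 integer matrix of rank 5; reducing to Smith normal form yields diagonal entries (1,1,1,1,1).

Boundary ∂_2: C_2 → C_1 acts by ∂[p,q,r] = [q,r] − [p,r] + [p,q]. For instance
  ∂RSU = SU − RU + RS,
  ∂RST = ST − RT + RS.
This gives a 12×6 integer matrix of rank 6; reducing to Smith normal form yields diagonal entries (1,1,1,1,1,1).

Computing H_k = (kernel of ∂_k) / (image of ∂_{k+1}):

  H_0: rank C_0 − rank ∂_1 = 6 − 5 = 1, and the invariant factors of ∂_1 are all 1, so H_0 = Z.
  H_1: rank ker ∂_1 − rank ∂_2 = (12 − 5) − 6 = 1, and the invariant factors of ∂_2 are all 1, so H_1 = Z.
  H_2: rank ker ∂_2 − rank ∂_3 = (6 − 6) − 0 = 0, and there is no ∂_3, so H_2 = 0.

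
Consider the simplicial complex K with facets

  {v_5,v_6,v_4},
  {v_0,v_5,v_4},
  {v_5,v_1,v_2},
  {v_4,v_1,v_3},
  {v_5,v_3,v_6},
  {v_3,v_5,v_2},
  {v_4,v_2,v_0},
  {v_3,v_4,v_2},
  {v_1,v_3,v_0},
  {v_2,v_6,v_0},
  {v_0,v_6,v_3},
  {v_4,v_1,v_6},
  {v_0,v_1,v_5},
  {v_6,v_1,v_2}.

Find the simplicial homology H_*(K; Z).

Fix the vertex order v_0 < v_1 < v_2 < v_3 < v_4 < v_5 < v_6 and write every simplex with vertices in increasing order. Then dim K = 2 and the simplices of K are:

  0-simplices (7): [v_0], [v_1], [v_2], [v_3], [v_4], [v_5], [v_6]
  1-simplices (21): (21 of them)
  2-simplices (14): (14 of them)

Hence C_0 ≅ Z^7, C_1 ≅ Z^21, C_2 ≅ Z^14.

The boundary map ∂_1: C_1 → C_0 maps an edge to its endpoints' difference, ∂[p,q] = q − p.
The 7×21 boundary matrix has rank 6 and Smith normal form diag(1,1,1,1,1,1).

∂_2: C_2 → C_1 maps a triangle to the signed sum of its edges. For instance
  ∂[v_0,v_2,v_6] = [v_2,v_6] − [v_0,v_6] + [v_0,v_2],
  ∂[v_1,v_2,v_6] = [v_2,v_6] − [v_1,v_6] + [v_1,v_2].
The resulting 21×14 matrix has rank 13, and its Smith normal form has invariant factors (1,1,1,1,1,1,1,1,1,1,1,1,1).

Now H_k = ker ∂_k / im ∂_{k+1}, so:

  H_0: rank C_0 − rank ∂_1 = 7 − 6 = 1, and the invariant factors of ∂_1 are all 1, so H_0 ≅ Z.
  H_1: rank ker ∂_1 − rank ∂_2 = (21 − 6) − 13 = 2, and the invariant factors of ∂_2 are all 1, so H_1 ≅ Z^2.
  H_2: rank ker ∂_2 − rank ∂_3 = (14 − 13) − 0 = 1, and there is no ∂_3, so H_2 ≅ Z.

H_0 = Z,  H_1 = Z^2,  H_2 = Z.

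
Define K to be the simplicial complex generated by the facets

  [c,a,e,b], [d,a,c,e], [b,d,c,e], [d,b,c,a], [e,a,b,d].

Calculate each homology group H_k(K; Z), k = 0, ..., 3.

H_0 ≅ Z,  H_1 = 0,  H_2 = 0,  H_3 ≅ Z.

Fix the vertex order a < b < c < d < e and write every simplex with vertices in increasing order. Then dim K = 3 and the simplices of K are:

  0-simplices (5): a, b, c, d, e
  1-simplices (10): ab, ac, ad, ae, bc, bd, be, cd, ce, de
  2-simplices (10): abc, abd, abe, acd, ace, ade, bcd, bce, bde, cde
  3-simplices (5): abcd, abce, abde, acde, bcde

giving chain groups C_0 ≅ Z^5, C_1 ≅ Z^10, C_2 ≅ Z^10, C_3 ≅ Z^5.

∂_1: C_1 → C_0 maps an edge to its endpoints' difference, ∂[p,q] = q − p.
The 5×10 boundary matrix has rank 4 and Smith normal form diag(1,1,1,1).

Boundary ∂_2: C_2 → C_1 maps a triangle to the signed sum of its edges. For instance
  ∂cde = de − ce + cd,
  ∂abd = bd − ad + ab.
This gives a 10×10 integer matrix of rank 6; reducing to Smith normal form yields diagonal entries (1,1,1,1,1,1).

∂_3: C_3 → C_2 sends each 3-simplex σ to the alternating sum Σ_i (−1)^i (σ with its i-th vertex removed). For instance
  ∂bcde = cde − bde + bce − bcd,
  ∂acde = cde − ade + ace − acd.
The resulting 10×5 matrix has rank 4, and its Smith normal form has invariant factors (1,1,1,1).

Computing H_k = (kernel of ∂_k) / (image of ∂_{k+1}):

  H_0: rank C_0 − rank ∂_1 = 5 − 4 = 1, and the invariant factors of ∂_1 are all 1, so H_0 = Z.
  H_1: rank ker ∂_1 − rank ∂_2 = (10 − 4) − 6 = 0, and the invariant factors of ∂_2 are all 1, so H_1 = 0.
  H_2: rank ker ∂_2 − rank ∂_3 = (10 − 6) − 4 = 0, and the invariant factors of ∂_3 are all 1, so H_2 = 0.
  H_3: rank ker ∂_3 − rank ∂_4 = (5 − 4) − 0 = 1, and there is no ∂_4, so H_3 = Z.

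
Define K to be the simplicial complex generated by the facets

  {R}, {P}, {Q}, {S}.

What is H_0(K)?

H_0 = Z^4.

Fix the vertex order P < Q < R < S and write every simplex with vertices in increasing order. Then dim K = 0 and the simplices of K are:

  0-simplices (4): P, Q, R, S

giving chain groups C_0 ≅ Z^4.

From H_k ≅ ker(∂_k) / im(∂_{k+1}) we obtain:

  H_0: rank C_0 − rank ∂_1 = 4 − 0 = 4, and there is no ∂_1, so H_0 = Z^4.

(K is a triangulation of a set of 4 points.)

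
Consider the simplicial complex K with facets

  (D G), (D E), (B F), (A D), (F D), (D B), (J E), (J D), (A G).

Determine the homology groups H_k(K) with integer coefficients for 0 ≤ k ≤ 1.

H_0 ≅ Z,  H_1 ≅ Z^3.

Take the total order A < B < D < E < F < G < J on the vertex set. Then K (dimension 1) consists of the simplices:

  0-simplices (7): A, B, D, E, F, G, J
  1-simplices (9): AD, AG, BD, BF, DE, DF, DG, DJ, EJ

so the chain groups are C_0 ≅ Z^7, C_1 ≅ Z^9.

The boundary map ∂_1: C_1 → C_0 maps an edge to its endpoints' difference, ∂[p,q] = q − p. For instance
  ∂EJ = J − E.
The 7×9 boundary matrix has rank 6 and Smith normal form diag(1,1,1,1,1,1).

Computing H_k = (kernel of ∂_k) / (image of ∂_{k+1}):

  H_0: rank C_0 − rank ∂_1 = 7 − 6 = 1, and the invariant factors of ∂_1 are all 1, so H_0 = Z.
  H_1: rank ker ∂_1 − rank ∂_2 = (9 − 6) − 0 = 3, and there is no ∂_2, so H_1 = Z^3.

As a check, the Euler characteristic is 7 − 9 = -2, which agrees with 1 − 3 = -2.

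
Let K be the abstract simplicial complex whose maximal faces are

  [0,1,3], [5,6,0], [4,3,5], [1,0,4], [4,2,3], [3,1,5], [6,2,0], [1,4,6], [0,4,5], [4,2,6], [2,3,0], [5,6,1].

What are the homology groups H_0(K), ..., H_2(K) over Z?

Order the vertices as 0 < 1 < 2 < 3 < 4 < 5 < 6. Listing each simplex with vertices in this order, K has dimension 2 with simplices:

  0-simplices (7): [0], [1], [2], [3], [4], [5], [6]
  1-simplices (18): [0,1], [0,2], [0,3], [0,4], [0,5], [0,6], [1,3], [1,4], [1,5], [1,6], [2,3], [2,4], [2,6], [3,4], [3,5], [4,5], [4,6], [5,6]
  2-simplices (12): [0,1,3], [0,1,4], [0,2,3], [0,2,6], [0,4,5], [0,5,6], [1,3,5], [1,4,6], [1,5,6], [2,3,4], [2,4,6], [3,4,5]

Hence C_0 ≅ Z^7, C_1 ≅ Z^18, C_2 ≅ Z^12.

∂_1: C_1 → C_0 is given by ∂[p,q] = [q] − [p].
As a 7×18 matrix over Z this has rank 6, with invariant factors (1,1,1,1,1,1).

Boundary ∂_2: C_2 → C_1 sends each 2-simplex [p,q,r] to [q,r] − [p,r] + [p,q]. For instance
  ∂[0,2,3] = [2,3] − [0,3] + [0,2],
  ∂[0,2,6] = [2,6] − [0,6] + [0,2].
The 18×12 boundary matrix has rank 12 and Smith normal form diag(1,1,1,1,1,1,1,1,1,1,1,2).

Computing H_k = (kernel of ∂_k) / (image of ∂_{k+1}):

  H_0: rank C_0 − rank ∂_1 = 7 − 6 = 1, and the invariant factors of ∂_1 are all 1, so H_0 ≅ Z.
  H_1: rank ker ∂_1 − rank ∂_2 = (18 − 6) − 12 = 0, and ∂_2 has invariant factor 2 > 1, so H_1 ≅ Z/2.
  H_2: rank ker ∂_2 − rank ∂_3 = (12 − 12) − 0 = 0, and there is no ∂_3, so H_2 ≅ 0.

(K is a triangulation of the real projective plane RP^2.)

H_0 ≅ Z,  H_1 ≅ Z/2,  H_2 = 0.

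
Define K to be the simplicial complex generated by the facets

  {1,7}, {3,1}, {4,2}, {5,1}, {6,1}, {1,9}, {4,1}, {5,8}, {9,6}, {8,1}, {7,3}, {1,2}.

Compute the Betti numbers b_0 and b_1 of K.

Order the vertices as 1 < 2 < 3 < 4 < 5 < 6 < 7 < 8 < 9. Listing each simplex with vertices in this order, K has dimension 1 with simplices:

  0-simplices (9): [1], [2], [3], [4], [5], [6], [7], [8], [9]
  1-simplices (12): [1,2], [1,3], [1,4], [1,5], [1,6], [1,7], [1,8], [1,9], [2,4], [3,7], [5,8], [6,9]

giving chain groups C_0 ≅ Z^9, C_1 ≅ Z^12.

∂_1: C_1 → C_0 is given by ∂[p,q] = [q] − [p].
As a 9×12 matrix over Z this has rank 8, with invariant factors (1,1,1,1,1,1,1,1).

Computing H_k = (kernel of ∂_k) / (image of ∂_{k+1}):

  H_0: rank C_0 − rank ∂_1 = 9 − 8 = 1, and the invariant factors of ∂_1 are all 1, so H_0 = Z.
  H_1: rank ker ∂_1 − rank ∂_2 = (12 − 8) − 0 = 4, and there is no ∂_2, so H_1 = Z^4.

Hence the Betti numbers are b_0 = 1, b_1 = 4.

b_0 = 1, b_1 = 4.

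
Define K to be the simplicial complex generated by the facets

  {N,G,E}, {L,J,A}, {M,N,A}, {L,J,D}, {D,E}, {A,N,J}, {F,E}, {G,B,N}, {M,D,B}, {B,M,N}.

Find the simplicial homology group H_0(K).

We work with the vertex ordering A < B < D < E < F < G < J < L < M < N. The simplices of K, each written with vertices in increasing order, are:

  0-simplices (10): A, B, D, E, F, G, J, L, M, N
  1-simplices (19): AJ, AL, AM, AN, BD, BG, BM, BN, DE, DJ, DL, DM, EF, EG, EN, GN, JL, JN, MN
  2-simplices (8): AJL, AJN, AMN, BDM, BGN, BMN, DJL, EGN

giving chain groups C_0 ≅ Z^10, C_1 ≅ Z^19, C_2 ≅ Z^8.

Boundary ∂_1: C_1 → C_0 sends each edge [p,q] (with p < q) to q − p.
As a 10×19 matrix over Z this has rank 9, with invariant factors (1,1,1,1,1,1,1,1,1).

The boundary map ∂_2: C_2 → C_1 acts by ∂[p,q,r] = [q,r] − [p,r] + [p,q]. For instance
  ∂AMN = MN − AN + AM,
  ∂AJL = JL − AL + AJ.
As a 19×8 matrix over Z this has rank 8, with invariant factors (1,1,1,1,1,1,1,1).

From H_k ≅ ker(∂_k) / im(∂_{k+1}) we obtain:

  H_0: rank C_0 − rank ∂_1 = 10 − 9 = 1, and the invariant factors of ∂_1 are all 1, so H_0 ≅ Z.

H_0 ≅ Z.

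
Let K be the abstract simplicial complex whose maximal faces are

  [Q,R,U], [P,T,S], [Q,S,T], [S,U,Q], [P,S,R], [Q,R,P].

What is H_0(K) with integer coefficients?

Order the vertices as P < Q < R < S < T < U. Listing each simplex with vertices in this order, K has dimension 2 with simplices:

  0-simplices (6): P, Q, R, S, T, U
  1-simplices (12): PQ, PR, PS, PT, QR, QS, QT, QU, RS, RU, ST, SU
  2-simplices (6): PQR, PRS, PST, QRU, QST, QSU

giving chain groups C_0 ≅ Z^6, C_1 ≅ Z^12, C_2 ≅ Z^6.

Boundary ∂_1: C_1 → C_0 is given by ∂[p,q] = [q] − [p]. For instance
  ∂QU = U − Q.
This gives a 6×12 integer matrix of rank 5; reducing to Smith normal form yields diagonal entries (1,1,1,1,1).

Boundary ∂_2: C_2 → C_1 maps a triangle to the signed sum of its edges. For instance
  ∂PRS = RS − PS + PR,
  ∂PST = ST − PT + PS.
This gives a 12×6 integer matrix of rank 6; reducing to Smith normal form yields diagonal entries (1,1,1,1,1,1).

Now H_k = ker ∂_k / im ∂_{k+1}, so:

  H_0: rank C_0 − rank ∂_1 = 6 − 5 = 1, and the invariant factors of ∂_1 are all 1, so H_0 = Z.

(K is a triangulation of the cylinder S^1 x I.)

H_0 ≅ Z.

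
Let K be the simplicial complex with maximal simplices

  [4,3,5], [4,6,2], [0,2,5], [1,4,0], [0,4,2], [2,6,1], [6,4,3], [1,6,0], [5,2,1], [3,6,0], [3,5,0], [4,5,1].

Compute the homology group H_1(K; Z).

Take the total order 0 < 1 < 2 < 3 < 4 < 5 < 6 on the vertex set. Then K (dimension 2) consists of the simplices:

  0-simplices (7): [0], [1], [2], [3], [4], [5], [6]
  1-simplices (18): [0,1], [0,2], [0,3], [0,4], [0,5], [0,6], [1,2], [1,4], [1,5], [1,6], [2,4], [2,5], [2,6], [3,4], [3,5], [3,6], [4,5], [4,6]
  2-simplices (12): [0,1,4], [0,1,6], [0,2,4], [0,2,5], [0,3,5], [0,3,6], [1,2,5], [1,2,6], [1,4,5], [2,4,6], [3,4,5], [3,4,6]

giving chain groups C_0 ≅ Z^7, C_1 ≅ Z^18, C_2 ≅ Z^12.

The boundary map ∂_1: C_1 → C_0 is given by ∂[p,q] = [q] − [p].
This gives a 7×18 integer matrix of rank 6; reducing to Smith normal form yields diagonal entries (1,1,1,1,1,1).

∂_2: C_2 → C_1 acts by ∂[p,q,r] = [q,r] − [p,r] + [p,q]. For instance
  ∂[0,1,4] = [1,4] − [0,4] + [0,1],
  ∂[0,2,5] = [2,5] − [0,5] + [0,2].
The 18×12 boundary matrix has rank 12 and Smith normal form diag(1,1,1,1,1,1,1,1,1,1,1,2).

Now H_k = ker ∂_k / im ∂_{k+1}, so:

  H_1: rank ker ∂_1 − rank ∂_2 = (18 − 6) − 12 = 0, and ∂_2 has invariant factor 2 > 1, so H_1 = Z/2.

H_1 = Z/2.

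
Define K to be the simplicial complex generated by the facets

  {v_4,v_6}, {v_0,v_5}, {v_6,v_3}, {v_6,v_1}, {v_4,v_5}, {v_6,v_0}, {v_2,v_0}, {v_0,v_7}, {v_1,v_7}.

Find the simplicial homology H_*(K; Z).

H_0 ≅ Z,  H_1 ≅ Z^2.

K has 8 vertices, 9 edges.
rank ∂_0 = 0, rank ∂_1 = 7 ⇒ b_0 = 8 − 0 − 7 = 1; all invariant factors of ∂_1 are 1 so no torsion. So H_0 ≅ Z.
rank ∂_1 = 7, rank ∂_2 = 0 ⇒ b_1 = 9 − 7 − 0 = 2. So H_1 ≅ Z^2.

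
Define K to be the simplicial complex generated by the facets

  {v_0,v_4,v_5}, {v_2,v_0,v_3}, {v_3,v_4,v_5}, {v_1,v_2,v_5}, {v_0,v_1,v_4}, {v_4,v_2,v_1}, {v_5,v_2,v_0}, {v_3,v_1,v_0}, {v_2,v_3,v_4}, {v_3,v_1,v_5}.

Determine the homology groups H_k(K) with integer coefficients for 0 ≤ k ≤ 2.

H_0 = Z,  H_1 = Z_2,  H_2 = 0.

We work with the vertex ordering v_0 < v_1 < v_2 < v_3 < v_4 < v_5. The simplices of K, each written with vertices in increasing order, are:

  0-simplices (6): [v_0], [v_1], [v_2], [v_3], [v_4], [v_5]
  1-simplices (15): (15 of them)
  2-simplices (10): [v_0,v_1,v_3], [v_0,v_1,v_4], [v_0,v_2,v_3], [v_0,v_2,v_5], [v_0,v_4,v_5], [v_1,v_2,v_4], [v_1,v_2,v_5], [v_1,v_3,v_5], [v_2,v_3,v_4], [v_3,v_4,v_5]

giving chain groups C_0 ≅ Z^6, C_1 ≅ Z^15, C_2 ≅ Z^10.

Boundary ∂_1: C_1 → C_0 sends each edge [p,q] (with p < q) to q − p.
This gives a 6×15 integer matrix of rank 5; reducing to Smith normal form yields diagonal entries (1,1,1,1,1).

The boundary map ∂_2: C_2 → C_1 acts by ∂[p,q,r] = [q,r] − [p,r] + [p,q]. For instance
  ∂[v_1,v_2,v_5] = [v_2,v_5] − [v_1,v_5] + [v_1,v_2],
  ∂[v_1,v_3,v_5] = [v_3,v_5] − [v_1,v_5] + [v_1,v_3].
As a 15×10 matrix over Z this has rank 10, with invariant factors (1,1,1,1,1,1,1,1,1,2).

Computing H_k = (kernel of ∂_k) / (image of ∂_{k+1}):

  H_0: rank C_0 − rank ∂_1 = 6 − 5 = 1, and the invariant factors of ∂_1 are all 1, so H_0 ≅ Z.
  H_1: rank ker ∂_1 − rank ∂_2 = (15 − 5) − 10 = 0, and ∂_2 has invariant factor 2 > 1, so H_1 ≅ Z_2.
  H_2: rank ker ∂_2 − rank ∂_3 = (10 − 10) − 0 = 0, and there is no ∂_3, so H_2 ≅ 0.

(K is a triangulation of the real projective plane RP^2.)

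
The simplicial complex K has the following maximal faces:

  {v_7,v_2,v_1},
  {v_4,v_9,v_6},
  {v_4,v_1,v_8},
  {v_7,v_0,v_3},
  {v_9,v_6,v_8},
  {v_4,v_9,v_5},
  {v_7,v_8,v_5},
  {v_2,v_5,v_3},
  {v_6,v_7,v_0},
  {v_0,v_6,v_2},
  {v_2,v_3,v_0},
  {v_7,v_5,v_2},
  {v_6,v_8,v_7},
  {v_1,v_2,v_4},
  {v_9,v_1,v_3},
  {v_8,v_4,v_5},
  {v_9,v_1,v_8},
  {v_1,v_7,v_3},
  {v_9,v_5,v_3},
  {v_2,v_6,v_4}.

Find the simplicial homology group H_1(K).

K has 10 vertices, 30 edges, 20 triangles.
rank ∂_1 = 9, rank ∂_2 = 20 ⇒ b_1 = 30 − 9 − 20 = 1; ∂_2 has invariant factor(s) [2] giving torsion. So H_1 ≅ Z ⊕ Z/2Z.

H_1 = Z ⊕ Z/2Z.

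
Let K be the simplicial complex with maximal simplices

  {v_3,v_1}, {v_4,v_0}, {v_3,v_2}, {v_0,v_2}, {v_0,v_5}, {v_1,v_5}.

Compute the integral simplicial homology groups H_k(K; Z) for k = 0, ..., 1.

H_0 ≅ Z,  H_1 ≅ Z.

Take the total order v_0 < v_1 < v_2 < v_3 < v_4 < v_5 on the vertex set. Then K (dimension 1) consists of the simplices:

  0-simplices (6): [v_0], [v_1], [v_2], [v_3], [v_4], [v_5]
  1-simplices (6): [v_0,v_2], [v_0,v_4], [v_0,v_5], [v_1,v_3], [v_1,v_5], [v_2,v_3]

Hence C_0 ≅ Z^6, C_1 ≅ Z^6.

The boundary map ∂_1: C_1 → C_0 is given by ∂[p,q] = [q] − [p].
As a 6×6 matrix over Z this has rank 5, with invariant factors (1,1,1,1,1).

From H_k ≅ ker(∂_k) / im(∂_{k+1}) we obtain:

  H_0: rank C_0 − rank ∂_1 = 6 − 5 = 1, and the invariant factors of ∂_1 are all 1, so H_0 = Z.
  H_1: rank ker ∂_1 − rank ∂_2 = (6 − 5) − 0 = 1, and there is no ∂_2, so H_1 = Z.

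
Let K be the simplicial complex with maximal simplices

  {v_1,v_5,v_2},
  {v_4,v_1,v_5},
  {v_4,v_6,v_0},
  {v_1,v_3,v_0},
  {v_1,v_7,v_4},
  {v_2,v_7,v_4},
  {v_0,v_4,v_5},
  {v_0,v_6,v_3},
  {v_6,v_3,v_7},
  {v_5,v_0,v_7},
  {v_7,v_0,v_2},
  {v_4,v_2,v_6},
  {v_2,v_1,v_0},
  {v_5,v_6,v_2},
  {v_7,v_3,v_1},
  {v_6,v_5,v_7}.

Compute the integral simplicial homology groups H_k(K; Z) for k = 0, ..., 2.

H_0 ≅ Z,  H_1 ≅ Z^2,  H_2 ≅ Z.

Fix the vertex order v_0 < v_1 < v_2 < v_3 < v_4 < v_5 < v_6 < v_7 and write every simplex with vertices in increasing order. Then dim K = 2 and the simplices of K are:

  0-simplices (8): [v_0], [v_1], [v_2], [v_3], [v_4], [v_5], [v_6], [v_7]
  1-simplices (24): (24 of them)
  2-simplices (16): (16 of them)

Hence C_0 ≅ Z^8, C_1 ≅ Z^24, C_2 ≅ Z^16.

∂_1: C_1 → C_0 is given by ∂[p,q] = [q] − [p]. For instance
  ∂[v_4,v_6] = [v_6] − [v_4].
As a 8×24 matrix over Z this has rank 7, with invariant factors (1,1,1,1,1,1,1).

∂_2: C_2 → C_1 sends each 2-simplex [p,q,r] to [q,r] − [p,r] + [p,q]. For instance
  ∂[v_2,v_4,v_7] = [v_4,v_7] − [v_2,v_7] + [v_2,v_4],
  ∂[v_1,v_3,v_7] = [v_3,v_7] − [v_1,v_7] + [v_1,v_3].
The resulting 24×16 matrix has rank 15, and its Smith normal form has invariant factors (1,1,1,1,1,1,1,1,1,1,1,1,1,1,1).

Reading off H_k = ker ∂_k / im ∂_{k+1}:

  H_0: rank C_0 − rank ∂_1 = 8 − 7 = 1, and the invariant factors of ∂_1 are all 1, so H_0 ≅ Z.
  H_1: rank ker ∂_1 − rank ∂_2 = (24 − 7) − 15 = 2, and the invariant factors of ∂_2 are all 1, so H_1 ≅ Z^2.
  H_2: rank ker ∂_2 − rank ∂_3 = (16 − 15) − 0 = 1, and there is no ∂_3, so H_2 ≅ Z.

As a check, the Euler characteristic is 8 − 24 + 16 = 0, which agrees with 1 − 2 + 1 = 0.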